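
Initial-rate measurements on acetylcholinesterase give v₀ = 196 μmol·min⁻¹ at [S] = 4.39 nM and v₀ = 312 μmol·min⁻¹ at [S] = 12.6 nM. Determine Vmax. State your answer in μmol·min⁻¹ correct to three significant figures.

456 μmol·min⁻¹

From v = Vmax[S]/(Km+[S]), each point gives Vmax = v(Km+[S])/[S].
Equating: 196(Km+4.39)/4.39 = 312(Km+12.6)/12.6.
44.65·Km + 196 = 24.76·Km + 312, so (44.65 − 24.76)·Km = 312 − 196.
Km = 116.0/19.89 = 5.83 nM; then Vmax = 196(5.83+4.39)/4.39 = 456 μmol·min⁻¹.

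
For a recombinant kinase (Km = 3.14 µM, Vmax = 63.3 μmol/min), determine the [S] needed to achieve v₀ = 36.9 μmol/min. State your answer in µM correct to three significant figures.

4.39 µM

The required fractional saturation is v/Vmax = 36.9/63.3 = 0.5829.
Then [S]/(Km+[S]) = 0.5829 ⇒ [S] = 3.14 × 0.5829/(1 − 0.5829) = 4.39 µM.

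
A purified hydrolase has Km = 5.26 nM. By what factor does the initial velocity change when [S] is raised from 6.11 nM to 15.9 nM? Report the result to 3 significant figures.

1.40

Since Vmax cancels, v₂/v₁ = [S]₂(Km+[S]₁) / [S]₁(Km+[S]₂).
= 15.9×(5.26+6.11) / (6.11×(5.26+15.9)) = 180.8/129.3 = 1.40.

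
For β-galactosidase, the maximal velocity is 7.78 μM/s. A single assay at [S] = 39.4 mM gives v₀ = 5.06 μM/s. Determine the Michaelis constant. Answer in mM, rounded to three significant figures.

21.2 mM

From v = Vmax[S]/(Km+[S]), Km = [S](Vmax − v)/v.
Km = 39.4 × (7.78 − 5.06) / 5.06 = 107.2/5.06 = 21.2 mM.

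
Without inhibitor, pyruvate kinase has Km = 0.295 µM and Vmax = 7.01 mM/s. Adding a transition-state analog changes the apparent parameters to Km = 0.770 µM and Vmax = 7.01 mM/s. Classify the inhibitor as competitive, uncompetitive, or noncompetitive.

competitive

Km increases (0.295 → 0.770 µM) while Vmax is unchanged — the hallmark of competitive inhibition.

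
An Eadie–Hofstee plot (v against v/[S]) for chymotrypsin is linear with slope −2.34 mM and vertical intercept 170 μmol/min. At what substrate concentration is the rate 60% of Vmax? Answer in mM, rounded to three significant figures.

3.51 mM

The Eadie–Hofstee slope gives Km = 2.34 mM (slope = −Km).
v/Vmax = [S]/(Km+[S]) = 0.6 ⇒ [S] = Km·0.6/(1−0.6) = 2.34 × 1.500 = 3.51 mM.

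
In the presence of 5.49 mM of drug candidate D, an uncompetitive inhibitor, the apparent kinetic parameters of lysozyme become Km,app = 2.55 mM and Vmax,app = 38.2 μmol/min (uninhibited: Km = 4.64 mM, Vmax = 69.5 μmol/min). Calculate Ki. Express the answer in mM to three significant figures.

Uncompetitive: Vmax,app = Vmax/α (and Km,app = Km/α) with α = 1 + [I]/Ki.
α = Vmax/Vmax,app = 69.5/38.2 = 1.819.
Since α = 1 + [I]/Ki, [I]/Ki = 1.819 − 1 = 0.8194 and Ki = 5.49/0.8194 = 6.70 mM.

6.70 mM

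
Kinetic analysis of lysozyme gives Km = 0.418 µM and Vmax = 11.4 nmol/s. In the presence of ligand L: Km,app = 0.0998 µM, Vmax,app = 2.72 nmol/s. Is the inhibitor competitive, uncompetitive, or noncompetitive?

Both Km and Vmax decrease by the same factor (~4.19-fold) — characteristic of uncompetitive inhibition.

uncompetitive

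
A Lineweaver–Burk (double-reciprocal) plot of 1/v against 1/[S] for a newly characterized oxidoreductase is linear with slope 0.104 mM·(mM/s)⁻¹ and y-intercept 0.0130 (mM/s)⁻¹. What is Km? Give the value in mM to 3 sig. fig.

8.00 mM

y-intercept = 1/Vmax ⇒ Vmax = 76.9 mM/s; slope = Km/Vmax ⇒ Km = slope × Vmax.
Km = 0.104 × 76.9 = 8.00 mM.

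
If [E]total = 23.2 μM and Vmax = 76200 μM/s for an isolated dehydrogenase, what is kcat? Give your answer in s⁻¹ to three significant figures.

3280 s⁻¹

kcat = Vmax/[E]total = 76200 μM/s / 23.2 μM = 3280 s⁻¹.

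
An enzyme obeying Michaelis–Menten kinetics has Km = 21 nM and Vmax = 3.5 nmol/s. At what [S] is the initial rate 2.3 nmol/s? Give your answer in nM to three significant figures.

Rearranging v = Vmax[S]/(Km+[S]) gives [S] = Km·v/(Vmax − v).
[S] = 21 × 2.3 / (3.5 − 2.3) = 48.30/1.200 = 40.2 nM.

40.2 nM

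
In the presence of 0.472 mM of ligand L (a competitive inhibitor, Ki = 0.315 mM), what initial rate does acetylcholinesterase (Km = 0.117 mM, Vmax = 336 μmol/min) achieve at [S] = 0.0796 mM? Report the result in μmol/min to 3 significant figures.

α = 1 + [I]/Ki = 1 + 0.472/0.315 = 2.498.
For a competitive inhibitor, Vmax is unchanged and the apparent Km becomes α·Km: Km,app = 0.292 mM, Vmax,app = 336 μmol/min.
v = Vmax,app·[S]/(Km,app + [S]) = 336 × 0.0796/(0.292 + 0.0796) = 71.9 μmol/min.

71.9 μmol/min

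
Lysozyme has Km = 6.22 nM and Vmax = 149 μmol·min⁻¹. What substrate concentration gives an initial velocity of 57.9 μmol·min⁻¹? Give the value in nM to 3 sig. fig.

3.95 nM

The required fractional saturation is v/Vmax = 57.9/149 = 0.3886.
Then [S]/(Km+[S]) = 0.3886 ⇒ [S] = 6.22 × 0.3886/(1 − 0.3886) = 3.95 nM.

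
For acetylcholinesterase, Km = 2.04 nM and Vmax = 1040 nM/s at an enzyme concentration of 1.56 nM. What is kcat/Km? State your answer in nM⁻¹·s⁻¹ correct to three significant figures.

327 nM⁻¹·s⁻¹

kcat = Vmax/[E]total = 1040/1.56 = 667 s⁻¹.
kcat/Km = 667/2.04 = 327 nM⁻¹·s⁻¹.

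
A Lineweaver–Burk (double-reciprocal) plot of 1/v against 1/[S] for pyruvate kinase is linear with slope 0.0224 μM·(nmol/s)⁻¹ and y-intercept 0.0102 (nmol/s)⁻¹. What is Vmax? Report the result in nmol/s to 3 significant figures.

The y-intercept of a Lineweaver–Burk plot equals 1/Vmax, so Vmax = 1/0.0102 = 98.0 nmol/s.

98.0 nmol/s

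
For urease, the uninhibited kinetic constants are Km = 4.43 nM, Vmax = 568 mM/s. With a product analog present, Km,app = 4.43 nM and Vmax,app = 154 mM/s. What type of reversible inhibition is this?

noncompetitive

Vmax decreases (568 → 154 mM/s) while Km is unchanged — pure noncompetitive inhibition.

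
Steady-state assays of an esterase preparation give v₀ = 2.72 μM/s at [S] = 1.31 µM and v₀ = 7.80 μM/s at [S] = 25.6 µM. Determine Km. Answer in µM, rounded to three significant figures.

2.87 µM

In reciprocal form, 1/v = (Km/Vmax)·(1/[S]) + 1/Vmax. The two points give (1/[S], 1/v) = (0.7634, 0.3676) and (0.03906, 0.1282).
Slope = (0.3676 − 0.1282)/(0.7634 − 0.03906) = 0.3306; intercept = 0.3676 − 0.3306×0.7634 = 0.1153.
Vmax = 1/intercept = 8.67 μM/s; Km = slope × Vmax = 0.3306 × 8.67 = 2.87 µM.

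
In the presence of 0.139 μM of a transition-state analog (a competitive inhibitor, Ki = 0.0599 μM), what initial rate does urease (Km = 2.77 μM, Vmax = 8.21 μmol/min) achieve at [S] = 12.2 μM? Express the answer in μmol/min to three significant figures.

4.68 μmol/min

α = 1 + [I]/Ki = 1 + 0.139/0.0599 = 3.321.
For a competitive inhibitor, Vmax is unchanged and the apparent Km becomes α·Km: Km,app = 9.20 μM, Vmax,app = 8.21 μmol/min.
v = Vmax,app·[S]/(Km,app + [S]) = 8.21 × 12.2/(9.20 + 12.2) = 4.68 μmol/min.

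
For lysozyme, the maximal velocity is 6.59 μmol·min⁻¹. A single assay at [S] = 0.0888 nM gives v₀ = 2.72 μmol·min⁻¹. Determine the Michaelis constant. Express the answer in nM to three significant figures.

From v = Vmax[S]/(Km+[S]), Km = [S](Vmax − v)/v.
Km = 0.0888 × (6.59 − 2.72) / 2.72 = 0.3437/2.72 = 0.126 nM.

0.126 nM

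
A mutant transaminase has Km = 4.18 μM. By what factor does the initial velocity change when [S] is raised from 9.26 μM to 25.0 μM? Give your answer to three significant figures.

1.24

Since Vmax cancels, v₂/v₁ = [S]₂(Km+[S]₁) / [S]₁(Km+[S]₂).
= 25.0×(4.18+9.26) / (9.26×(4.18+25.0)) = 336.0/270.2 = 1.24.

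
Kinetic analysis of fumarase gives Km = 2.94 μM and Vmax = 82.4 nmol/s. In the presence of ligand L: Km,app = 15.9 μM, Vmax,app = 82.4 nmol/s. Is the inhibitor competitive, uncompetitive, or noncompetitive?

competitive

Km increases (2.94 → 15.9 μM) while Vmax is unchanged — the hallmark of competitive inhibition.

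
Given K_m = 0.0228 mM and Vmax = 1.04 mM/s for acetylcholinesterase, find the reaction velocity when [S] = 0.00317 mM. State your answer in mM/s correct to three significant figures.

0.127 mM/s

v = Vmax·[S]/(Km + [S]) = 1.04 × 0.00317 / (0.0228 + 0.00317)
  = 0.003297 / 0.02597 = 0.127 mM/s.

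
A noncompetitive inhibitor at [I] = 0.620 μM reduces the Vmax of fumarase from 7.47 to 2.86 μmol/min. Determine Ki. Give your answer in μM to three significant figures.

Noncompetitive: Vmax,app = Vmax/α with α = 1 + [I]/Ki.
α = Vmax/Vmax,app = 7.47/2.86 = 2.612.
Ki = [I]/(α − 1) = 0.620/1.612 = 0.385 μM.

0.385 μM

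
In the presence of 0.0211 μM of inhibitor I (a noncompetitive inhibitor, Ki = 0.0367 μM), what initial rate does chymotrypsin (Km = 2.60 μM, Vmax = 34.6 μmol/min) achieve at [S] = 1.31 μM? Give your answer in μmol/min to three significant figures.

7.36 μmol/min

α = 1 + [I]/Ki = 1 + 0.0211/0.0367 = 1.575.
For a noncompetitive inhibitor, Vmax is reduced to Vmax/α while Km is unchanged: Km,app = 2.60 μM, Vmax,app = 22.0 μmol/min.
v = Vmax,app·[S]/(Km,app + [S]) = 22.0 × 1.31/(2.60 + 1.31) = 7.36 μmol/min.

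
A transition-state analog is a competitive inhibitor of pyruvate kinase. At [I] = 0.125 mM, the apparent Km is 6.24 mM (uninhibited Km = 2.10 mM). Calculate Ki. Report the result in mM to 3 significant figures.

Competitive: Km,app = α·Km with α = 1 + [I]/Ki.
α = Km,app/Km = 6.24/2.10 = 2.971.
Ki = [I]/(α − 1) = 0.125/1.971 = 0.0634 mM.

0.0634 mM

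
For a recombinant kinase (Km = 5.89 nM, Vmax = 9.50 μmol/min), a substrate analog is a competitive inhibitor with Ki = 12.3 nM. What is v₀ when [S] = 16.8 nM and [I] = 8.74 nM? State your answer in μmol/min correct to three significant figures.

With α = 1 + [I]/Ki = 1 + 8.74/12.3 = 1.711, the competitive rate law is v = Vmax[S] / (αKm + [S]).
v = 9.50×16.8 / (1.711×5.89 + 16.8) = 159.6/26.88 = 5.94 μmol/min.

5.94 μmol/min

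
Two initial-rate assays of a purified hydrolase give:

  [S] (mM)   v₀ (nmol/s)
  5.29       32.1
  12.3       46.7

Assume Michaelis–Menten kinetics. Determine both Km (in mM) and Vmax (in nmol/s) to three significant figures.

In reciprocal form, 1/v = (Km/Vmax)·(1/[S]) + 1/Vmax. The two points give (1/[S], 1/v) = (0.1890, 0.03115) and (0.08130, 0.02141).
Slope = (0.03115 − 0.02141)/(0.1890 − 0.08130) = 0.09040; intercept = 0.03115 − 0.09040×0.1890 = 0.01406.
Vmax = 1/intercept = 71.1 nmol/s; Km = slope × Vmax = 0.09040 × 71.1 = 6.43 mM.

Km = 6.43 mM; Vmax = 71.1 nmol/s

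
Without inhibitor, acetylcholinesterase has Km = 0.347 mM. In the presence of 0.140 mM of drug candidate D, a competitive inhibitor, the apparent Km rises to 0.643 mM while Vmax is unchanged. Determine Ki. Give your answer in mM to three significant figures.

Competitive: Km,app = α·Km with α = 1 + [I]/Ki.
α = Km,app/Km = 0.643/0.347 = 1.853.
Since α = 1 + [I]/Ki, [I]/Ki = 1.853 − 1 = 0.8530 and Ki = 0.140/0.8530 = 0.164 mM.

0.164 mM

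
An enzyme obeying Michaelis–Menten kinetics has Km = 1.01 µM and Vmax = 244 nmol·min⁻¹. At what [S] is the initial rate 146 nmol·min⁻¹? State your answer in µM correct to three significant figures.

1.50 µM

Rearranging v = Vmax[S]/(Km+[S]) gives [S] = Km·v/(Vmax − v).
[S] = 1.01 × 146 / (244 − 146) = 147.5/98.00 = 1.50 µM.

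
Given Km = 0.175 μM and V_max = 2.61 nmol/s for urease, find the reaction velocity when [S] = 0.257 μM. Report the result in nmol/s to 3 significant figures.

[S]/(Km+[S]) = 0.257/0.4320 = 0.5949, the fractional saturation.
v = 0.5949 × Vmax = 0.5949 × 2.61 = 1.55 nmol/s.

1.55 nmol/s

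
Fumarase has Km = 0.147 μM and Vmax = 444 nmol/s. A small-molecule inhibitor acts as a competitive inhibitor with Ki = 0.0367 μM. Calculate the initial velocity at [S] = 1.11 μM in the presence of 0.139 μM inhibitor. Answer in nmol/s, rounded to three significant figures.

α = 1 + [I]/Ki = 1 + 0.139/0.0367 = 4.787.
For a competitive inhibitor, Vmax is unchanged and the apparent Km becomes α·Km: Km,app = 0.704 μM, Vmax,app = 444 nmol/s.
v = Vmax,app·[S]/(Km,app + [S]) = 444 × 1.11/(0.704 + 1.11) = 272 nmol/s.

272 nmol/s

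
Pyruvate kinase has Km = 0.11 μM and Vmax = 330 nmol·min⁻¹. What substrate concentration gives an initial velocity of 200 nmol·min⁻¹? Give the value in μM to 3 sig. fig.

The required fractional saturation is v/Vmax = 200/330 = 0.6061.
Then [S]/(Km+[S]) = 0.6061 ⇒ [S] = 0.11 × 0.6061/(1 − 0.6061) = 0.169 μM.

0.169 μM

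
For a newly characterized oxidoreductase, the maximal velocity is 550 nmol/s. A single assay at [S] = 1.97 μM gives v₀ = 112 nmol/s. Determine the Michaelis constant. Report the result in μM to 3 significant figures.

From v = Vmax[S]/(Km+[S]), Km = [S](Vmax − v)/v.
Km = 1.97 × (550 − 112) / 112 = 862.9/112 = 7.70 μM.

7.70 μM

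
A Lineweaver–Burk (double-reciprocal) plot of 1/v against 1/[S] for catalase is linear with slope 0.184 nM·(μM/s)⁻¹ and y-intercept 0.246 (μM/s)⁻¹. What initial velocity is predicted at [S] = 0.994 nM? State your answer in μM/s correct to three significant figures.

2.32 μM/s

The y-intercept is 1/Vmax, so Vmax = 1/0.246 = 4.07 μM/s.
The slope is Km/Vmax, so Km = 0.184 × 4.07 = 0.748 nM.
Then v = 4.07 × 0.994/(0.748 + 0.994) = 2.32 μM/s.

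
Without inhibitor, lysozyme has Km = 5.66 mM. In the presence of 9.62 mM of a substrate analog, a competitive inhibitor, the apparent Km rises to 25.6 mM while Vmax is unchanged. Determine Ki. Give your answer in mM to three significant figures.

2.73 mM

Competitive: Km,app = α·Km with α = 1 + [I]/Ki.
α = Km,app/Km = 25.6/5.66 = 4.523.
Ki = [I]/(α − 1) = 9.62/3.523 = 2.73 mM.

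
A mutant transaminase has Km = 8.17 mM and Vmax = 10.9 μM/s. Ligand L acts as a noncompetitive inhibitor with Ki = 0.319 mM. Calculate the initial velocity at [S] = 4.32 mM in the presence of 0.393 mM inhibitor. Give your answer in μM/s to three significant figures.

1.69 μM/s

With α = 1 + [I]/Ki = 1 + 0.393/0.319 = 2.232, the noncompetitive rate law is v = (Vmax/α)·[S] / (Km + [S]).
v = (10.9/2.232)×4.32 / (8.17 + 4.32) = 21.10/12.49 = 1.69 μM/s.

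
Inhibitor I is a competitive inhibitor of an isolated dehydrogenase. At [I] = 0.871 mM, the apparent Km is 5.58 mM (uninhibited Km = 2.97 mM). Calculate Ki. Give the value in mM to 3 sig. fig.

0.991 mM

Competitive: Km,app = α·Km with α = 1 + [I]/Ki.
α = Km,app/Km = 5.58/2.97 = 1.879.
Since α = 1 + [I]/Ki, [I]/Ki = 1.879 − 1 = 0.8788 and Ki = 0.871/0.8788 = 0.991 mM.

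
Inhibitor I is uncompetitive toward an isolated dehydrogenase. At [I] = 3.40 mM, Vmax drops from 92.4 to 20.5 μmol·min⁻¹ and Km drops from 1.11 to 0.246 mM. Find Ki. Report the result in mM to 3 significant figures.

Uncompetitive: Vmax,app = Vmax/α (and Km,app = Km/α) with α = 1 + [I]/Ki.
α = Vmax/Vmax,app = 92.4/20.5 = 4.507.
Ki = [I]/(α − 1) = 3.40/3.507 = 0.969 mM.

0.969 mM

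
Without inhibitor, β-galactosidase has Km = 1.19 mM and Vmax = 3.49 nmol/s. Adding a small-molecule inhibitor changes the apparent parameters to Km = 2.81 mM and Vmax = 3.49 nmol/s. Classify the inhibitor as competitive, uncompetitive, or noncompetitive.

Km increases (1.19 → 2.81 mM) while Vmax is unchanged — the hallmark of competitive inhibition.

competitive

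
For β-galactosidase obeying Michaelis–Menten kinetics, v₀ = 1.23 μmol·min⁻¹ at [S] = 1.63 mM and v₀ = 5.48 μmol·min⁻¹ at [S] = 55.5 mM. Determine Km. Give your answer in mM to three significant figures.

In reciprocal form, 1/v = (Km/Vmax)·(1/[S]) + 1/Vmax. The two points give (1/[S], 1/v) = (0.6135, 0.8130) and (0.01802, 0.1825).
Slope = (0.8130 − 0.1825)/(0.6135 − 0.01802) = 1.059; intercept = 0.8130 − 1.059×0.6135 = 0.1634.
Vmax = 1/intercept = 6.12 μmol·min⁻¹; Km = slope × Vmax = 1.059 × 6.12 = 6.48 mM.

6.48 mM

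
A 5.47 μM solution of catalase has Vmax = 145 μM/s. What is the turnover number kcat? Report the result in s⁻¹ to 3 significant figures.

26.5 s⁻¹

kcat = Vmax/[E]total = 145 μM/s / 5.47 μM = 26.5 s⁻¹.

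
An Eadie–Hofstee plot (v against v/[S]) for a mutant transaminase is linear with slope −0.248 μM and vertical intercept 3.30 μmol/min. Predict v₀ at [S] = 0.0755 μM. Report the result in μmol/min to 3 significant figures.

In the Eadie–Hofstee form v = Vmax − Km·(v/[S]), the slope is −Km and the intercept is Vmax, so Km = 0.248 μM and Vmax = 3.30 μmol/min.
v = 3.30 × 0.0755/(0.248 + 0.0755) = 0.770 μmol/min.

0.770 μmol/min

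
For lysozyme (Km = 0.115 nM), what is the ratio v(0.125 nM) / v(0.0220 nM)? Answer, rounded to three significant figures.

3.24

The fractional saturations are [S]/(Km+[S]) = 0.0220/0.1370 = 0.1606 and 0.125/0.2400 = 0.5208.
v₂/v₁ is just their ratio: 0.5208/0.1606 = 3.24.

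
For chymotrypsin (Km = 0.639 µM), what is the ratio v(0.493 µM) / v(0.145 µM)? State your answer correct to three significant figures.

2.35

Since Vmax cancels, v₂/v₁ = [S]₂(Km+[S]₁) / [S]₁(Km+[S]₂).
= 0.493×(0.639+0.145) / (0.145×(0.639+0.493)) = 0.3865/0.1641 = 2.35.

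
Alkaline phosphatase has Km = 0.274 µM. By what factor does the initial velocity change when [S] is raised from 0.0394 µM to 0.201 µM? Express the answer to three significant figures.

Since Vmax cancels, v₂/v₁ = [S]₂(Km+[S]₁) / [S]₁(Km+[S]₂).
= 0.201×(0.274+0.0394) / (0.0394×(0.274+0.201)) = 0.06299/0.01872 = 3.37.

3.37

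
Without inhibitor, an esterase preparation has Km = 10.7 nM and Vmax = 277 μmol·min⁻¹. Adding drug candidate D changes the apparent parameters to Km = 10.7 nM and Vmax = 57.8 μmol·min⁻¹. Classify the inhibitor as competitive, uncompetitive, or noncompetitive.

Vmax decreases (277 → 57.8 μmol·min⁻¹) while Km is unchanged — pure noncompetitive inhibition.

noncompetitive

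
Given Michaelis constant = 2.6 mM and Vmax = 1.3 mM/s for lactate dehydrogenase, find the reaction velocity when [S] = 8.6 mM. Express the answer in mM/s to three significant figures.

v = Vmax·[S]/(Km + [S]) = 1.3 × 8.6 / (2.6 + 8.6)
  = 11.18 / 11.20 = 0.998 mM/s.

0.998 mM/s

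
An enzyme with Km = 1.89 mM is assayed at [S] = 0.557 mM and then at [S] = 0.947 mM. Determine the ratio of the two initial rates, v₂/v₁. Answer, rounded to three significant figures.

1.47

The fractional saturations are [S]/(Km+[S]) = 0.557/2.447 = 0.2276 and 0.947/2.837 = 0.3338.
v₂/v₁ is just their ratio: 0.3338/0.2276 = 1.47.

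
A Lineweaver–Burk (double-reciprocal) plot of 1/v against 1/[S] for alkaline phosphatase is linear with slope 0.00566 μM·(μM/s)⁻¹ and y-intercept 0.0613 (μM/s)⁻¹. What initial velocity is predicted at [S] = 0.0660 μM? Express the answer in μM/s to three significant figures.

The y-intercept is 1/Vmax, so Vmax = 1/0.0613 = 16.3 μM/s.
The slope is Km/Vmax, so Km = 0.00566 × 16.3 = 0.0923 μM.
Then v = 16.3 × 0.0660/(0.0923 + 0.0660) = 6.80 μM/s.

6.80 μM/s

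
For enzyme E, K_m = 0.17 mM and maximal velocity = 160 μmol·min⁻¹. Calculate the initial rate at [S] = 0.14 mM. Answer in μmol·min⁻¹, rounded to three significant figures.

v = Vmax·[S]/(Km + [S]) = 160 × 0.14 / (0.17 + 0.14)
  = 22.40 / 0.3100 = 72.3 μmol·min⁻¹.

72.3 μmol·min⁻¹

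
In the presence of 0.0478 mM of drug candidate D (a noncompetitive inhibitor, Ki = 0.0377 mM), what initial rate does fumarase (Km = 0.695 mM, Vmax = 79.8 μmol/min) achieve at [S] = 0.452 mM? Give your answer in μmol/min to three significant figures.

13.9 μmol/min

With α = 1 + [I]/Ki = 1 + 0.0478/0.0377 = 2.268, the noncompetitive rate law is v = (Vmax/α)·[S] / (Km + [S]).
v = (79.8/2.268)×0.452 / (0.695 + 0.452) = 15.90/1.147 = 13.9 μmol/min.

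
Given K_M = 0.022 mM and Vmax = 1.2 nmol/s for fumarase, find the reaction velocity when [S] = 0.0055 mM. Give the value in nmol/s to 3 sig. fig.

0.240 nmol/s

v = Vmax·[S]/(Km + [S]) = 1.2 × 0.0055 / (0.022 + 0.0055)
  = 0.006600 / 0.02750 = 0.240 nmol/s.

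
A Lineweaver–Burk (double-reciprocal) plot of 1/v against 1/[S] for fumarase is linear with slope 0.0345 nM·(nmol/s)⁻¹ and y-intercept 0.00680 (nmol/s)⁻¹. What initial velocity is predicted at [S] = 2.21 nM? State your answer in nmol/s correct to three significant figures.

44.6 nmol/s

The y-intercept is 1/Vmax, so Vmax = 1/0.00680 = 147 nmol/s.
The slope is Km/Vmax, so Km = 0.0345 × 147 = 5.07 nM.
Then v = 147 × 2.21/(5.07 + 2.21) = 44.6 nmol/s.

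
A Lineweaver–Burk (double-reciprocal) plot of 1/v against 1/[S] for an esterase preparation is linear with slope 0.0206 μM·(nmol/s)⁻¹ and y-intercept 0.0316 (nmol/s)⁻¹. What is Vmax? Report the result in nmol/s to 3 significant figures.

31.6 nmol/s

The y-intercept of a Lineweaver–Burk plot equals 1/Vmax, so Vmax = 1/0.0316 = 31.6 nmol/s.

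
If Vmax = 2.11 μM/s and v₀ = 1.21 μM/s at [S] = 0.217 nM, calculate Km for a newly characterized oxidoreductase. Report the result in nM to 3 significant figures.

From v = Vmax[S]/(Km+[S]), Km = [S](Vmax − v)/v.
Km = 0.217 × (2.11 − 1.21) / 1.21 = 0.1953/1.21 = 0.161 nM.

0.161 nM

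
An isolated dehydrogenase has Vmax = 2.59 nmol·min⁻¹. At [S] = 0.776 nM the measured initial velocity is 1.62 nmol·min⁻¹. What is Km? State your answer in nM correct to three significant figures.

v/Vmax = 1.62/2.59 = 0.6255 = [S]/(Km+[S]).
So Km + [S] = [S]/0.6255 = 1.241 nM, giving Km = 1.241 − 0.776 = 0.465 nM.

0.465 nM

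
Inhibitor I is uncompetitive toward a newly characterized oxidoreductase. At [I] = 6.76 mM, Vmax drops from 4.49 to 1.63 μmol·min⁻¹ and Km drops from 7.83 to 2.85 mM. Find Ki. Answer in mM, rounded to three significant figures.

3.85 mM

Uncompetitive: Vmax,app = Vmax/α (and Km,app = Km/α) with α = 1 + [I]/Ki.
α = Vmax/Vmax,app = 4.49/1.63 = 2.755.
Since α = 1 + [I]/Ki, [I]/Ki = 2.755 − 1 = 1.755 and Ki = 6.76/1.755 = 3.85 mM.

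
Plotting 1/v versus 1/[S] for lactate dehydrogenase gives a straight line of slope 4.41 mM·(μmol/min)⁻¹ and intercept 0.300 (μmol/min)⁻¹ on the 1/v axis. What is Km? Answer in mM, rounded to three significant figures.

14.7 mM

y-intercept = 1/Vmax ⇒ Vmax = 3.33 μmol/min; slope = Km/Vmax ⇒ Km = slope × Vmax.
Km = 4.41 × 3.33 = 14.7 mM.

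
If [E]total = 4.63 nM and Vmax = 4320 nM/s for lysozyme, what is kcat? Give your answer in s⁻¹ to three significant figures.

933 s⁻¹

kcat = Vmax/[E]total = 4320 nM/s / 4.63 nM = 933 s⁻¹.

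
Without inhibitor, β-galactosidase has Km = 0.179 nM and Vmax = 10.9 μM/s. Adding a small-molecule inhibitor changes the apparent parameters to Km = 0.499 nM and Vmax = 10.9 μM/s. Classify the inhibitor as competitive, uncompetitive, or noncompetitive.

Km increases (0.179 → 0.499 nM) while Vmax is unchanged — the hallmark of competitive inhibition.

competitive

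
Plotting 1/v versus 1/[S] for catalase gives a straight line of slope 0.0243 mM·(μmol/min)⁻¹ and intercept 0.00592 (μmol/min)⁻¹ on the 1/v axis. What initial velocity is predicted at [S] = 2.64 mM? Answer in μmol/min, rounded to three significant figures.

66.1 μmol/min

The y-intercept is 1/Vmax, so Vmax = 1/0.00592 = 169 μmol/min.
The slope is Km/Vmax, so Km = 0.0243 × 169 = 4.10 mM.
Then v = 169 × 2.64/(4.10 + 2.64) = 66.1 μmol/min.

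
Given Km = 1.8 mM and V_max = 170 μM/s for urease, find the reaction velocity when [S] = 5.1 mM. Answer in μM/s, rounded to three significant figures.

126 μM/s

[S]/(Km+[S]) = 5.1/6.900 = 0.7391, the fractional saturation.
v = 0.7391 × Vmax = 0.7391 × 170 = 126 μM/s.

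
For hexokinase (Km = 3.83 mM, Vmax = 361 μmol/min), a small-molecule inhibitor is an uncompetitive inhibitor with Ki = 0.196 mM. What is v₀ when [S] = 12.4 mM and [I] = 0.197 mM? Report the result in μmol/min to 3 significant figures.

With α = 1 + [I]/Ki = 1 + 0.197/0.196 = 2.005, the uncompetitive rate law is v = (Vmax/α)·[S] / (Km/α + [S]).
v = (361/2.005)×12.4 / (3.83/2.005 + 12.4) = 2233/14.31 = 156 μmol/min.

156 μmol/min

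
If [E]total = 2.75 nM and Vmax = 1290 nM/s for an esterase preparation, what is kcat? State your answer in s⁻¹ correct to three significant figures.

kcat = Vmax/[E]total = 1290 nM/s / 2.75 nM = 469 s⁻¹.

469 s⁻¹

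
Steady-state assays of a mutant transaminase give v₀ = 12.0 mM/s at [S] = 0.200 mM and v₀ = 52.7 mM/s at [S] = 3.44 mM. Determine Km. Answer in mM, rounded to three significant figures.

0.911 mM

From v = Vmax[S]/(Km+[S]), each point gives Vmax = v(Km+[S])/[S].
Equating: 12.0(Km+0.200)/0.200 = 52.7(Km+3.44)/3.44.
60.00·Km + 12.0 = 15.32·Km + 52.7, so (60.00 − 15.32)·Km = 52.7 − 12.0.
Km = 40.70/44.68 = 0.911 mM; then Vmax = 12.0(0.911+0.200)/0.200 = 66.7 mM/s.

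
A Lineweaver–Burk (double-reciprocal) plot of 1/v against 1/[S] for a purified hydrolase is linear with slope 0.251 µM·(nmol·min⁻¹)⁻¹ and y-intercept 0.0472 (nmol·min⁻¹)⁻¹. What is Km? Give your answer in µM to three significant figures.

5.32 µM

y-intercept = 1/Vmax ⇒ Vmax = 21.2 nmol·min⁻¹; slope = Km/Vmax ⇒ Km = slope × Vmax.
Km = 0.251 × 21.2 = 5.32 µM.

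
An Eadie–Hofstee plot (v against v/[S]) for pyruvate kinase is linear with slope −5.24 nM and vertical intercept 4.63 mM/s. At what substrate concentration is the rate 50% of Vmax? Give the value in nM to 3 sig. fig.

The Eadie–Hofstee slope gives Km = 5.24 nM (slope = −Km).
v/Vmax = [S]/(Km+[S]) = 0.5 ⇒ [S] = Km·0.5/(1−0.5) = 5.24 × 1.000 = 5.24 nM.

5.24 nM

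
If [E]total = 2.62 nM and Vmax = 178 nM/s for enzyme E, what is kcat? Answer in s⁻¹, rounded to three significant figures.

kcat = Vmax/[E]total = 178 nM/s / 2.62 nM = 67.9 s⁻¹.

67.9 s⁻¹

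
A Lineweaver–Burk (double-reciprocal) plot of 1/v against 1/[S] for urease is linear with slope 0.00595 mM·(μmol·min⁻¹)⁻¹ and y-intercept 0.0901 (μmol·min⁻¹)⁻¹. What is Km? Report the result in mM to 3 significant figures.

y-intercept = 1/Vmax ⇒ Vmax = 11.1 μmol·min⁻¹; slope = Km/Vmax ⇒ Km = slope × Vmax.
Km = 0.00595 × 11.1 = 0.0660 mM.

0.0660 mM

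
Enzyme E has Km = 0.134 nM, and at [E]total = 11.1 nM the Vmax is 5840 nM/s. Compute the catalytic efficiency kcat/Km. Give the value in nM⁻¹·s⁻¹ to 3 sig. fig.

3930 nM⁻¹·s⁻¹

kcat = Vmax/[E]total = 5840/11.1 = 526 s⁻¹.
kcat/Km = 526/0.134 = 3930 nM⁻¹·s⁻¹.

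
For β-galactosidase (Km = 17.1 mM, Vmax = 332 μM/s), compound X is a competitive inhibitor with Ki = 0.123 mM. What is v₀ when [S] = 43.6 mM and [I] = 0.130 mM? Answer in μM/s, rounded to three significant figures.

184 μM/s

α = 1 + [I]/Ki = 1 + 0.130/0.123 = 2.057.
For a competitive inhibitor, Vmax is unchanged and the apparent Km becomes α·Km: Km,app = 35.2 mM, Vmax,app = 332 μM/s.
v = Vmax,app·[S]/(Km,app + [S]) = 332 × 43.6/(35.2 + 43.6) = 184 μM/s.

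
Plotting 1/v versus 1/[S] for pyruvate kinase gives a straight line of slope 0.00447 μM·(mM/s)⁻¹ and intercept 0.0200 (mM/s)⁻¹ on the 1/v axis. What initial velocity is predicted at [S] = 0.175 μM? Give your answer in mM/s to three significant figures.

The y-intercept is 1/Vmax, so Vmax = 1/0.0200 = 50.0 mM/s.
The slope is Km/Vmax, so Km = 0.00447 × 50.0 = 0.224 μM.
Then v = 50.0 × 0.175/(0.224 + 0.175) = 22.0 mM/s.

22.0 mM/s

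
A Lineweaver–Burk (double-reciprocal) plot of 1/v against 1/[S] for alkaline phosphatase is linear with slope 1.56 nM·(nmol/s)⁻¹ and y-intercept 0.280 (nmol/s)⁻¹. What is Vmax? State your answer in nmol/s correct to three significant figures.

3.57 nmol/s

The y-intercept of a Lineweaver–Burk plot equals 1/Vmax, so Vmax = 1/0.280 = 3.57 nmol/s.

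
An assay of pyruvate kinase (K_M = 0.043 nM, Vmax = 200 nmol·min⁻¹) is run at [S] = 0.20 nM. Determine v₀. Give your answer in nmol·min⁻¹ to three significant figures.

165 nmol·min⁻¹

[S]/(Km+[S]) = 0.20/0.2430 = 0.8230, the fractional saturation.
v = 0.8230 × Vmax = 0.8230 × 200 = 165 nmol·min⁻¹.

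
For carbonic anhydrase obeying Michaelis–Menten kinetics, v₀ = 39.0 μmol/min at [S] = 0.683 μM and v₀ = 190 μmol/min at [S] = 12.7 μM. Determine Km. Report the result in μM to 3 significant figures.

3.58 μM

From v = Vmax[S]/(Km+[S]), each point gives Vmax = v(Km+[S])/[S].
Equating: 39.0(Km+0.683)/0.683 = 190(Km+12.7)/12.7.
57.10·Km + 39.0 = 14.96·Km + 190, so (57.10 − 14.96)·Km = 190 − 39.0.
Km = 151.0/42.14 = 3.58 μM; then Vmax = 39.0(3.58+0.683)/0.683 = 244 μmol/min.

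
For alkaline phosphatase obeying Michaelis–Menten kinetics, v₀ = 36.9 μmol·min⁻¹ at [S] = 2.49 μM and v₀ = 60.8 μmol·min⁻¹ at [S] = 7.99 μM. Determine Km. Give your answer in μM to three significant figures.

In reciprocal form, 1/v = (Km/Vmax)·(1/[S]) + 1/Vmax. The two points give (1/[S], 1/v) = (0.4016, 0.02710) and (0.1252, 0.01645).
Slope = (0.02710 − 0.01645)/(0.4016 − 0.1252) = 0.03853; intercept = 0.02710 − 0.03853×0.4016 = 0.01162.
Vmax = 1/intercept = 86.0 μmol·min⁻¹; Km = slope × Vmax = 0.03853 × 86.0 = 3.31 μM.

3.31 μM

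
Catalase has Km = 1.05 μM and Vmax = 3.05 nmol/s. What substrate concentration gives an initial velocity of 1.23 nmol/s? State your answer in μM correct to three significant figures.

0.710 μM

Rearranging v = Vmax[S]/(Km+[S]) gives [S] = Km·v/(Vmax − v).
[S] = 1.05 × 1.23 / (3.05 − 1.23) = 1.292/1.820 = 0.710 μM.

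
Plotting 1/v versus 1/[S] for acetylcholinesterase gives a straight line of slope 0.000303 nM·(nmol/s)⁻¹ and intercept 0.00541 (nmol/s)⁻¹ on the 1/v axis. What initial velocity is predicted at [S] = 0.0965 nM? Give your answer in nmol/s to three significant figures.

117 nmol/s

The y-intercept is 1/Vmax, so Vmax = 1/0.00541 = 185 nmol/s.
The slope is Km/Vmax, so Km = 0.000303 × 185 = 0.0560 nM.
Then v = 185 × 0.0965/(0.0560 + 0.0965) = 117 nmol/s.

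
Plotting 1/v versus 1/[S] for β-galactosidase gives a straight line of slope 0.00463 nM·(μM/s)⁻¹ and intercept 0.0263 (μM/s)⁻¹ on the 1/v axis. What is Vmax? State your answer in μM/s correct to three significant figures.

The y-intercept of a Lineweaver–Burk plot equals 1/Vmax, so Vmax = 1/0.0263 = 38.0 μM/s.

38.0 μM/s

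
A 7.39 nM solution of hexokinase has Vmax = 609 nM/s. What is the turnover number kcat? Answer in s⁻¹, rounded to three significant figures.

82.4 s⁻¹

kcat = Vmax/[E]total = 609 nM/s / 7.39 nM = 82.4 s⁻¹.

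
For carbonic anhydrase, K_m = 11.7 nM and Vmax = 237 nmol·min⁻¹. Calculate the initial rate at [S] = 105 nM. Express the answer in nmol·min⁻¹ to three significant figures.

213 nmol·min⁻¹

v = Vmax·[S]/(Km + [S]) = 237 × 105 / (11.7 + 105)
  = 24880 / 116.7 = 213 nmol·min⁻¹.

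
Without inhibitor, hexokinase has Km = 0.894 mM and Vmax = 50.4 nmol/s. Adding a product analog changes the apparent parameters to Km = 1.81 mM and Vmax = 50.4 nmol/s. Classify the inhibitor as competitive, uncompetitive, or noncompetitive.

Km increases (0.894 → 1.81 mM) while Vmax is unchanged — the hallmark of competitive inhibition.

competitive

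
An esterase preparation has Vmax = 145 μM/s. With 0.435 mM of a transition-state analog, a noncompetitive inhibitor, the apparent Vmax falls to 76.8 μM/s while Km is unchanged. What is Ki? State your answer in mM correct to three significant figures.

Noncompetitive: Vmax,app = Vmax/α with α = 1 + [I]/Ki.
α = Vmax/Vmax,app = 145/76.8 = 1.888.
Since α = 1 + [I]/Ki, [I]/Ki = 1.888 − 1 = 0.8880 and Ki = 0.435/0.8880 = 0.490 mM.

0.490 mM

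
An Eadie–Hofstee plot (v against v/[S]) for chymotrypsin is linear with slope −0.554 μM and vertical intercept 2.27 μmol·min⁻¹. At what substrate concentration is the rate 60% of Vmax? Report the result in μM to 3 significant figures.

0.831 μM

The Eadie–Hofstee slope gives Km = 0.554 μM (slope = −Km).
v/Vmax = [S]/(Km+[S]) = 0.6 ⇒ [S] = Km·0.6/(1−0.6) = 0.554 × 1.500 = 0.831 μM.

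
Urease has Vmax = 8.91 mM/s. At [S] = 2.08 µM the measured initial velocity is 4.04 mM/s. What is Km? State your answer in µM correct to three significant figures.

2.51 µM

From v = Vmax[S]/(Km+[S]), Km = [S](Vmax − v)/v.
Km = 2.08 × (8.91 − 4.04) / 4.04 = 10.13/4.04 = 2.51 µM.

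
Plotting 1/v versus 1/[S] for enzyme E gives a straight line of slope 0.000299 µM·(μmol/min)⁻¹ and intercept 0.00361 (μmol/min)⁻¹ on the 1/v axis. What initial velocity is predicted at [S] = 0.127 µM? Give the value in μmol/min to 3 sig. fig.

The y-intercept is 1/Vmax, so Vmax = 1/0.00361 = 277 μmol/min.
The slope is Km/Vmax, so Km = 0.000299 × 277 = 0.0828 µM.
Then v = 277 × 0.127/(0.0828 + 0.127) = 168 μmol/min.

168 μmol/min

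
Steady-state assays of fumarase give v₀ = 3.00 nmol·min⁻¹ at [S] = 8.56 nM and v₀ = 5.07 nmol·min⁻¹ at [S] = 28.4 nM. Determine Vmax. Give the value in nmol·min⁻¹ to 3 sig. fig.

7.22 nmol·min⁻¹

In reciprocal form, 1/v = (Km/Vmax)·(1/[S]) + 1/Vmax. The two points give (1/[S], 1/v) = (0.1168, 0.3333) and (0.03521, 0.1972).
Slope = (0.3333 − 0.1972)/(0.1168 − 0.03521) = 1.668; intercept = 0.3333 − 1.668×0.1168 = 0.1385.
Vmax = 1/intercept = 7.22 nmol·min⁻¹; Km = slope × Vmax = 1.668 × 7.22 = 12.0 nM.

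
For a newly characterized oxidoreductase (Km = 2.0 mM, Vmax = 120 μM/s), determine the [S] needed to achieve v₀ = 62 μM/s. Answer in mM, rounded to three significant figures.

2.14 mM

The required fractional saturation is v/Vmax = 62/120 = 0.5167.
Then [S]/(Km+[S]) = 0.5167 ⇒ [S] = 2.0 × 0.5167/(1 − 0.5167) = 2.14 mM.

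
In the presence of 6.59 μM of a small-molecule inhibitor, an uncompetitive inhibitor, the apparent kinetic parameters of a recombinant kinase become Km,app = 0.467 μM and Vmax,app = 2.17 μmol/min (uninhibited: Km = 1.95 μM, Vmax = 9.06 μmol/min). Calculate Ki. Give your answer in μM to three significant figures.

Uncompetitive: Vmax,app = Vmax/α (and Km,app = Km/α) with α = 1 + [I]/Ki.
α = Vmax/Vmax,app = 9.06/2.17 = 4.175.
Since α = 1 + [I]/Ki, [I]/Ki = 4.175 − 1 = 3.175 and Ki = 6.59/3.175 = 2.08 μM.

2.08 μM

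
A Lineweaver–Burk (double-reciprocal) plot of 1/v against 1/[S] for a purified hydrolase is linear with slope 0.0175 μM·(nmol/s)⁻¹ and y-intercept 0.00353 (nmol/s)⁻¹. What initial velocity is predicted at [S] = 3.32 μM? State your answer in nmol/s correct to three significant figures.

114 nmol/s

The y-intercept is 1/Vmax, so Vmax = 1/0.00353 = 283 nmol/s.
The slope is Km/Vmax, so Km = 0.0175 × 283 = 4.96 μM.
Then v = 283 × 3.32/(4.96 + 3.32) = 114 nmol/s.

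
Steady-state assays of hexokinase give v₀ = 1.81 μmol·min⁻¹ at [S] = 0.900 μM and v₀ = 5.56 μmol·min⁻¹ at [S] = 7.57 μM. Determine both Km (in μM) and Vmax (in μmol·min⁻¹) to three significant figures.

Km = 2.94 μM; Vmax = 7.72 μmol·min⁻¹

In reciprocal form, 1/v = (Km/Vmax)·(1/[S]) + 1/Vmax. The two points give (1/[S], 1/v) = (1.111, 0.5525) and (0.1321, 0.1799).
Slope = (0.5525 − 0.1799)/(1.111 − 0.1321) = 0.3806; intercept = 0.5525 − 0.3806×1.111 = 0.1296.
Vmax = 1/intercept = 7.72 μmol·min⁻¹; Km = slope × Vmax = 0.3806 × 7.72 = 2.94 μM.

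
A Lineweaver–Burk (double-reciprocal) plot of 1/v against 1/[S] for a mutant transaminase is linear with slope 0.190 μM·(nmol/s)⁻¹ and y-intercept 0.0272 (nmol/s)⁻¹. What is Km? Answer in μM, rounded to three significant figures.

6.99 μM

y-intercept = 1/Vmax ⇒ Vmax = 36.8 nmol/s; slope = Km/Vmax ⇒ Km = slope × Vmax.
Km = 0.190 × 36.8 = 6.99 μM.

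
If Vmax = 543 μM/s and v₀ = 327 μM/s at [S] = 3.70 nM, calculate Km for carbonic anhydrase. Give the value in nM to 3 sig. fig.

2.44 nM

v/Vmax = 327/543 = 0.6022 = [S]/(Km+[S]).
So Km + [S] = [S]/0.6022 = 6.144 nM, giving Km = 6.144 − 3.70 = 2.44 nM.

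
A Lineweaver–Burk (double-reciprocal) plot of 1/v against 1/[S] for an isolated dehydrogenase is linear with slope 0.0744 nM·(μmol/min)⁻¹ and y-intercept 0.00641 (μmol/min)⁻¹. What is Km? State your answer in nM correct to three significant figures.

11.6 nM

y-intercept = 1/Vmax ⇒ Vmax = 156 μmol/min; slope = Km/Vmax ⇒ Km = slope × Vmax.
Km = 0.0744 × 156 = 11.6 nM.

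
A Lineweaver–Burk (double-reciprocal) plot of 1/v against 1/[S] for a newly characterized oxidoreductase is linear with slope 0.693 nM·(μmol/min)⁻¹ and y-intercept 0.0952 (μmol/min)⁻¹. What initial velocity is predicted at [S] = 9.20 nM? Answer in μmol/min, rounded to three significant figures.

The y-intercept is 1/Vmax, so Vmax = 1/0.0952 = 10.5 μmol/min.
The slope is Km/Vmax, so Km = 0.693 × 10.5 = 7.28 nM.
Then v = 10.5 × 9.20/(7.28 + 9.20) = 5.86 μmol/min.

5.86 μmol/min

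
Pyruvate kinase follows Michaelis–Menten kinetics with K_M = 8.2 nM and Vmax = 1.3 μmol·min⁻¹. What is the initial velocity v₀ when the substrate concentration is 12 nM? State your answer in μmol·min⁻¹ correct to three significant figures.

0.772 μmol·min⁻¹

[S]/(Km+[S]) = 12/20.20 = 0.5941, the fractional saturation.
v = 0.5941 × Vmax = 0.5941 × 1.3 = 0.772 μmol·min⁻¹.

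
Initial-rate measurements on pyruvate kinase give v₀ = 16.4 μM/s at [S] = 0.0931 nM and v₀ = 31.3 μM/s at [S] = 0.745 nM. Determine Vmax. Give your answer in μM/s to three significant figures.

36.0 μM/s

From v = Vmax[S]/(Km+[S]), each point gives Vmax = v(Km+[S])/[S].
Equating: 16.4(Km+0.0931)/0.0931 = 31.3(Km+0.745)/0.745.
176.2·Km + 16.4 = 42.01·Km + 31.3, so (176.2 − 42.01)·Km = 31.3 − 16.4.
Km = 14.90/134.1 = 0.111 nM; then Vmax = 16.4(0.111+0.0931)/0.0931 = 36.0 μM/s.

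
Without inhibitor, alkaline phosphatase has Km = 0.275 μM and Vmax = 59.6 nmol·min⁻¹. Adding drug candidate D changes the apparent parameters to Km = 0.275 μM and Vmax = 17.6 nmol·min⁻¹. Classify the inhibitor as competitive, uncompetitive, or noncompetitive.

noncompetitive

Vmax decreases (59.6 → 17.6 nmol·min⁻¹) while Km is unchanged — pure noncompetitive inhibition.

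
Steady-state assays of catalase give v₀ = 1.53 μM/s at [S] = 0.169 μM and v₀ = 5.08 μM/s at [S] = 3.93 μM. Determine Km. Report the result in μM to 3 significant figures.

0.457 μM

From v = Vmax[S]/(Km+[S]), each point gives Vmax = v(Km+[S])/[S].
Equating: 1.53(Km+0.169)/0.169 = 5.08(Km+3.93)/3.93.
9.053·Km + 1.53 = 1.293·Km + 5.08, so (9.053 − 1.293)·Km = 5.08 − 1.53.
Km = 3.550/7.761 = 0.457 μM; then Vmax = 1.53(0.457+0.169)/0.169 = 5.67 μM/s.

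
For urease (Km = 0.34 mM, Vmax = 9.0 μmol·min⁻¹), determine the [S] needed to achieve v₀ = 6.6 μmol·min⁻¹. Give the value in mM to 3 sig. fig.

The required fractional saturation is v/Vmax = 6.6/9.0 = 0.7333.
Then [S]/(Km+[S]) = 0.7333 ⇒ [S] = 0.34 × 0.7333/(1 − 0.7333) = 0.935 mM.

0.935 mM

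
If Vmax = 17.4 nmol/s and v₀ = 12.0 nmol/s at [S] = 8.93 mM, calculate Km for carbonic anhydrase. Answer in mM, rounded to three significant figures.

v/Vmax = 12.0/17.4 = 0.6897 = [S]/(Km+[S]).
So Km + [S] = [S]/0.6897 = 12.95 mM, giving Km = 12.95 − 8.93 = 4.02 mM.

4.02 mM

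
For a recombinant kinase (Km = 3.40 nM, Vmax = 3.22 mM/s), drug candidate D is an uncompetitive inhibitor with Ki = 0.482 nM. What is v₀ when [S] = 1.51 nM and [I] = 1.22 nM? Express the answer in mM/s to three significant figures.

α = 1 + [I]/Ki = 1 + 1.22/0.482 = 3.531.
For an uncompetitive inhibitor, both parameters are divided by α, giving Vmax/α and Km/α: Km,app = 0.963 nM, Vmax,app = 0.912 mM/s.
v = Vmax,app·[S]/(Km,app + [S]) = 0.912 × 1.51/(0.963 + 1.51) = 0.557 mM/s.

0.557 mM/s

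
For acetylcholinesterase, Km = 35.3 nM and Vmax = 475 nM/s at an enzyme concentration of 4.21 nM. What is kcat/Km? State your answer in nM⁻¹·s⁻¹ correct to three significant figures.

3.20 nM⁻¹·s⁻¹

kcat = Vmax/[E]total = 475/4.21 = 113 s⁻¹.
kcat/Km = 113/35.3 = 3.20 nM⁻¹·s⁻¹.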